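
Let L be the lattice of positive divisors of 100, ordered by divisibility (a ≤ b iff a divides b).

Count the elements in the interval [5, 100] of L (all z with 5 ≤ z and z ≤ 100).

The interval [5, 100] = {10, 100, 20, 25, 5, 50}, which has 6 elements.

6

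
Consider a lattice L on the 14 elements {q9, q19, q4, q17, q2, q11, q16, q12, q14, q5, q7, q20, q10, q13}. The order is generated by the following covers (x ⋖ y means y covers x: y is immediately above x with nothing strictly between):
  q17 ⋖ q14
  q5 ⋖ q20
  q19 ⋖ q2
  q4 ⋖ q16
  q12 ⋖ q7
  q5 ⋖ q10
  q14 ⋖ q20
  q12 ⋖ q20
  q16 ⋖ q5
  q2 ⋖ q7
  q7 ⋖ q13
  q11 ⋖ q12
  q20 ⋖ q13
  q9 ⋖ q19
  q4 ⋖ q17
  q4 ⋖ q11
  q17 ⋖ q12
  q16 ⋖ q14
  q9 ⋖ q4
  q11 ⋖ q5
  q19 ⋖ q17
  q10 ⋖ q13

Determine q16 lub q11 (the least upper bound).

Common upper bounds of {q16, q11}: q10, q13, q20, q5.
The least among these is q5.

q5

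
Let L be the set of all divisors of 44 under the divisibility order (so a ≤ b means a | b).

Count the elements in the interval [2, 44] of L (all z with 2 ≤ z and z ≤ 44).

The interval [2, 44] = {2, 22, 4, 44}, which has 4 elements.

4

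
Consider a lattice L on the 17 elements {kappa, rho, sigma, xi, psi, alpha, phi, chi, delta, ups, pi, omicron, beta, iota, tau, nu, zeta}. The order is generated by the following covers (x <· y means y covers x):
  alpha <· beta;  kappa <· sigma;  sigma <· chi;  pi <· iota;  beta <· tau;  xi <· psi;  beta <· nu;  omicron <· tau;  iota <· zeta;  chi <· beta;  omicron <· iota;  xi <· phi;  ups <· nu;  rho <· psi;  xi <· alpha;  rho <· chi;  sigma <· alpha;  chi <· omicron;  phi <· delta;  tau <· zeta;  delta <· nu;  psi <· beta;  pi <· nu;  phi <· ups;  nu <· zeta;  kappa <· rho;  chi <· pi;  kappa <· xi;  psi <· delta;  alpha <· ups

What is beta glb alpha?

Common lower bounds of {beta, alpha}: alpha, kappa, sigma, xi.
The greatest among these is alpha.

alpha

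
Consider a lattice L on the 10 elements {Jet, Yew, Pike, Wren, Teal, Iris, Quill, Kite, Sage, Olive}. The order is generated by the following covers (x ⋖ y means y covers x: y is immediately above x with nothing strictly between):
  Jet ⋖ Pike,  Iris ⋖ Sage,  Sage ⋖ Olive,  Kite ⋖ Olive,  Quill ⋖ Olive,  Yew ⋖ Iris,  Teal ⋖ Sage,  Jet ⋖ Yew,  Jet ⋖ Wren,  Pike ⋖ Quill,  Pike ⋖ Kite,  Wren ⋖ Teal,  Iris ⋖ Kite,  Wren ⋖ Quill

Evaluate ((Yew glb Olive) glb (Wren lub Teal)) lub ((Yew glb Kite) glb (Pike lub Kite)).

Yew

Yew ∧ Olive = Yew
Wren ∨ Teal = Teal
Yew ∧ Teal = Jet
Yew ∧ Kite = Yew
Pike ∨ Kite = Kite
Yew ∧ Kite = Yew
Jet ∨ Yew = Yew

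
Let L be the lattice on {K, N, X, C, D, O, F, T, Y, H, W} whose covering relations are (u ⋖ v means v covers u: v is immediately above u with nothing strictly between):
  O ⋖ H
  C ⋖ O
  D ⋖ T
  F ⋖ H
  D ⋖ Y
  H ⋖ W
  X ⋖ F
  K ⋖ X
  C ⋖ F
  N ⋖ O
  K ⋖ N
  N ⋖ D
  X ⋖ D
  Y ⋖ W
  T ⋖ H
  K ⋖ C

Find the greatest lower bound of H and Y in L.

Common lower bounds of {H, Y}: D, K, N, X.
The greatest among these is D.

D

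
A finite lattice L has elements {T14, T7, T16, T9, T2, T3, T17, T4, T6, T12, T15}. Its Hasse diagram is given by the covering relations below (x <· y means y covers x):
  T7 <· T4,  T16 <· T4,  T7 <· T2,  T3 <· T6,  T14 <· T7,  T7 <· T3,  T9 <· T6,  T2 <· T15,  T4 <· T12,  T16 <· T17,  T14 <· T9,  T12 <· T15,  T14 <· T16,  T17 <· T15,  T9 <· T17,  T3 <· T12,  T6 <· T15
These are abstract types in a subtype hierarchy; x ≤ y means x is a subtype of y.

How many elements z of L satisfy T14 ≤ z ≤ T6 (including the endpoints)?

5

The interval [T14, T6] = {T14, T3, T6, T7, T9}, which has 5 elements.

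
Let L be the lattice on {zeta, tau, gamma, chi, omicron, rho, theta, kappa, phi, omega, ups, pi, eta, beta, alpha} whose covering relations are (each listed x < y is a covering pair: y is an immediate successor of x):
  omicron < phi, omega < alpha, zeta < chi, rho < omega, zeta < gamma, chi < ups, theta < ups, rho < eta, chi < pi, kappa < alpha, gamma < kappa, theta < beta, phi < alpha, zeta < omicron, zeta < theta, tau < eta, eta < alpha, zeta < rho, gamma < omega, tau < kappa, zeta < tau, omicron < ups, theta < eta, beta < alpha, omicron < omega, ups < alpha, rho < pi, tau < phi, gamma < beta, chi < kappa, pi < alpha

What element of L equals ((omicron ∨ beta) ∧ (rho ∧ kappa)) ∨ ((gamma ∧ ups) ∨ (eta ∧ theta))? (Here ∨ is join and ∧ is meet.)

theta

omicron ∨ beta = alpha
rho ∧ kappa = zeta
alpha ∧ zeta = zeta
gamma ∧ ups = zeta
eta ∧ theta = theta
zeta ∨ theta = theta
zeta ∨ theta = theta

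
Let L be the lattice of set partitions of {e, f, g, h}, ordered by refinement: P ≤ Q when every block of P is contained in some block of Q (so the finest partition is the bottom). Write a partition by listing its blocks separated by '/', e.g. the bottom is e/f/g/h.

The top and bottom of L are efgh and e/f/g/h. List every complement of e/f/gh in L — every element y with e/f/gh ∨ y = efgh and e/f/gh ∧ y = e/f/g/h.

efg/h, efh/g, eg/fh, eh/fg

Need y with e/f/gh ∨ y = efgh and e/f/gh ∧ y = e/f/g/h.
Checking each element gives: efg/h, efh/g, eg/fh, eh/fg.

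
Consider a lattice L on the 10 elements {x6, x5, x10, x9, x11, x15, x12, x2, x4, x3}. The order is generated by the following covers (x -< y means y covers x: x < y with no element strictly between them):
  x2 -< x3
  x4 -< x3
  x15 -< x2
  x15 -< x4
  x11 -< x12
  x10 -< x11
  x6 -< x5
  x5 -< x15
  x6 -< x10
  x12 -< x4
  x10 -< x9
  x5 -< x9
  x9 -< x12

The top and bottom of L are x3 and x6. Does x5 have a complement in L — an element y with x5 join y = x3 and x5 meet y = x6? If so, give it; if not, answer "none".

none

For every candidate y, either x5 ∨ y ≠ x3 or x5 ∧ y ≠ x6; no complement exists.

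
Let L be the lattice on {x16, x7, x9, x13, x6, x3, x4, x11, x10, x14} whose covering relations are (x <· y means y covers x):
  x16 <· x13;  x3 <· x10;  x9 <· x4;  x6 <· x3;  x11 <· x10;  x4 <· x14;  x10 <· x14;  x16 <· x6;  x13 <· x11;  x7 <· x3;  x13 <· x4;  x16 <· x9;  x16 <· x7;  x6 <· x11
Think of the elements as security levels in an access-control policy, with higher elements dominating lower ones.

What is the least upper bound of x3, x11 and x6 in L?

x10

Common upper bounds of {x3, x11, x6}: x10, x14.
The least among these is x10.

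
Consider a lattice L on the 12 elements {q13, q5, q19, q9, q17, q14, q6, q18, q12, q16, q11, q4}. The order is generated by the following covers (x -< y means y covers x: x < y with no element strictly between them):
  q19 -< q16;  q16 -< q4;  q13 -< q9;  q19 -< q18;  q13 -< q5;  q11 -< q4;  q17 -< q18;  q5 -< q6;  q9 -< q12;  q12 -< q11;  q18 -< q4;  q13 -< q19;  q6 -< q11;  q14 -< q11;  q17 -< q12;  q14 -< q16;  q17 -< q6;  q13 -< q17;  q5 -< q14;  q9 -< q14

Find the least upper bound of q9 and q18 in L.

Common upper bounds of {q9, q18}: q4.
The least among these is q4.

q4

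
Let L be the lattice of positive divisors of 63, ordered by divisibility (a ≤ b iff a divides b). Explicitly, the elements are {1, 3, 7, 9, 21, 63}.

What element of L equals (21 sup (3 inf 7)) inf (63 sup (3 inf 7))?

3 ∧ 7 = 1
21 ∨ 1 = 21
3 ∧ 7 = 1
63 ∨ 1 = 63
21 ∧ 63 = 21

21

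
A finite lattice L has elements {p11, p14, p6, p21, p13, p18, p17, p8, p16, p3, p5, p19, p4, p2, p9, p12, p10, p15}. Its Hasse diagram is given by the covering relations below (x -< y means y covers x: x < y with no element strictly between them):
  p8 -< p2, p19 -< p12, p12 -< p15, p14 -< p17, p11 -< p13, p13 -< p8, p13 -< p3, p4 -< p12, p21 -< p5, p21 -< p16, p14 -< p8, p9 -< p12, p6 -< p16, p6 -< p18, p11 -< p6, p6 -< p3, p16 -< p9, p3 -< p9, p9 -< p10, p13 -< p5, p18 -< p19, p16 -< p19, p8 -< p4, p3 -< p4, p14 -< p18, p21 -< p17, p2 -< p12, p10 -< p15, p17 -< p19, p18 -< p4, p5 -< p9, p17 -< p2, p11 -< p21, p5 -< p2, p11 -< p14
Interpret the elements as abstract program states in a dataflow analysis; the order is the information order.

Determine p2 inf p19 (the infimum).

Common lower bounds of {p2, p19}: p11, p14, p17, p21.
The greatest among these is p17.

p17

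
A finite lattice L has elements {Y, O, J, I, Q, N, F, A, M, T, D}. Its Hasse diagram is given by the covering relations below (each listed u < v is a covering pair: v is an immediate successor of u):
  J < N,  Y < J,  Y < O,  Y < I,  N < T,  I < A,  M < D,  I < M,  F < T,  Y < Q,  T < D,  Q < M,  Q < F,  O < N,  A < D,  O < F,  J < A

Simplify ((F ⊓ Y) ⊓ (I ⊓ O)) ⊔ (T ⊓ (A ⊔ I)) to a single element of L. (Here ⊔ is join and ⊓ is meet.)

J

F ∧ Y = Y
I ∧ O = Y
Y ∧ Y = Y
A ∨ I = A
T ∧ A = J
Y ∨ J = J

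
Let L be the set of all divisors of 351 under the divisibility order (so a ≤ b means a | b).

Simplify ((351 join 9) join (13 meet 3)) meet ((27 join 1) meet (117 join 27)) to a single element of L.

27

351 ∨ 9 = 351
13 ∧ 3 = 1
351 ∨ 1 = 351
27 ∨ 1 = 27
117 ∨ 27 = 351
27 ∧ 351 = 27
351 ∧ 27 = 27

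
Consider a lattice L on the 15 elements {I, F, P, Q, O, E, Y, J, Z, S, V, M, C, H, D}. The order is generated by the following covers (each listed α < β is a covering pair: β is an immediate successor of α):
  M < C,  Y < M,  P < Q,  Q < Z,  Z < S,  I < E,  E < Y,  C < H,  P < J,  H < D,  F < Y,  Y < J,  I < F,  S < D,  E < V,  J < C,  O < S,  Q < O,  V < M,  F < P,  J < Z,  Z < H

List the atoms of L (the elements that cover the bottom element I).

The atoms are exactly the elements that cover I: E, F.

E, F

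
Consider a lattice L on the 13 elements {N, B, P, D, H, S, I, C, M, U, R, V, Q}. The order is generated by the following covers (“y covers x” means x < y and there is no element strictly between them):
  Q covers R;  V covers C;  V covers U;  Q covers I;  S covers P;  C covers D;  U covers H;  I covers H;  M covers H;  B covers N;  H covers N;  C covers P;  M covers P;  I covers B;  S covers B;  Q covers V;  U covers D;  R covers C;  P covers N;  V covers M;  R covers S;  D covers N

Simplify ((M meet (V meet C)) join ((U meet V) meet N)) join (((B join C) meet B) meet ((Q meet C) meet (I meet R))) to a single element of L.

P

V ∧ C = C
M ∧ C = P
U ∧ V = U
U ∧ N = N
P ∨ N = P
B ∨ C = R
R ∧ B = B
Q ∧ C = C
I ∧ R = B
C ∧ B = N
B ∧ N = N
P ∨ N = P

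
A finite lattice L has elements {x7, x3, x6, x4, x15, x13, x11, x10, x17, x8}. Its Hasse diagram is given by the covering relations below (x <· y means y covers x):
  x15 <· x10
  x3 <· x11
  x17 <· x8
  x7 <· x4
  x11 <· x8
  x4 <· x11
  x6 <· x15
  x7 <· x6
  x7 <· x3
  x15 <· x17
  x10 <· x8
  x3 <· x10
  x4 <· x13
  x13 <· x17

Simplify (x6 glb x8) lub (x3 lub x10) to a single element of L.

x6 ∧ x8 = x6
x3 ∨ x10 = x10
x6 ∨ x10 = x10

x10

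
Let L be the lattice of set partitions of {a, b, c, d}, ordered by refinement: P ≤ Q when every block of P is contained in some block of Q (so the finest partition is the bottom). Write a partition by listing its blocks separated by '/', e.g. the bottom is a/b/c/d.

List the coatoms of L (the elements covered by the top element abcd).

The coatoms are exactly the elements covered by abcd: a/bcd, ab/cd, abc/d, abd/c, ac/bd, acd/b, ad/bc.

a/bcd, ab/cd, abc/d, abd/c, ac/bd, acd/b, ad/bc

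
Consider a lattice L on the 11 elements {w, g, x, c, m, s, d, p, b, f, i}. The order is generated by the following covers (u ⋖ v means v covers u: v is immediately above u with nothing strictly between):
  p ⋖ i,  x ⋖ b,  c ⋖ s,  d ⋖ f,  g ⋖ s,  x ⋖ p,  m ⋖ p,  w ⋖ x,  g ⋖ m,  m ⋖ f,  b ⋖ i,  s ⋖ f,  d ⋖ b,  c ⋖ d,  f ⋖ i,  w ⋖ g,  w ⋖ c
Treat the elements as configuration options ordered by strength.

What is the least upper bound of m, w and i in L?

i

Common upper bounds of {m, w, i}: i.
The least among these is i.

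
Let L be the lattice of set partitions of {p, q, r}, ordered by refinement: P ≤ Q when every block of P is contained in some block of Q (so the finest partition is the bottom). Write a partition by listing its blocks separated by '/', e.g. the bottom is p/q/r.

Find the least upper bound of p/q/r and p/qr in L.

The join of p/q/r and p/qr merges any blocks that overlap across the partitions, giving p/qr.

p/qr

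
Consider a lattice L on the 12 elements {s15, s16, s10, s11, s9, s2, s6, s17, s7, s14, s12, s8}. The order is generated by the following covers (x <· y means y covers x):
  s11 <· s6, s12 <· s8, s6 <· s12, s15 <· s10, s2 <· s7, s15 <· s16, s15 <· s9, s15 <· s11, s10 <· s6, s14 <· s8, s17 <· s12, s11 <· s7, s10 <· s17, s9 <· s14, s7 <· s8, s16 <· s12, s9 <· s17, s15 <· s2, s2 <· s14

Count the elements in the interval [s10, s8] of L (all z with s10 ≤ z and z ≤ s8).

5

The interval [s10, s8] = {s10, s12, s17, s6, s8}, which has 5 elements.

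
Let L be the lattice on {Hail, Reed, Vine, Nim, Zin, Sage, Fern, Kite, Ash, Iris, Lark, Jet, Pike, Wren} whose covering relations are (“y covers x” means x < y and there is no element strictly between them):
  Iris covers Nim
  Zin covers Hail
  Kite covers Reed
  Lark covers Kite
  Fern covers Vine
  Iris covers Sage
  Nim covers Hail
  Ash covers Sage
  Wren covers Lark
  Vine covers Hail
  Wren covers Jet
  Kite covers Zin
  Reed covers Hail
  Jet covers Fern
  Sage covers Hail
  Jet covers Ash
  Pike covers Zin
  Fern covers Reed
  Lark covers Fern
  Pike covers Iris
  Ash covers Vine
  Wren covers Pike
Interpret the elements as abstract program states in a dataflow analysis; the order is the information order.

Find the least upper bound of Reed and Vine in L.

Fern

Common upper bounds of {Reed, Vine}: Fern, Jet, Lark, Wren.
The least among these is Fern.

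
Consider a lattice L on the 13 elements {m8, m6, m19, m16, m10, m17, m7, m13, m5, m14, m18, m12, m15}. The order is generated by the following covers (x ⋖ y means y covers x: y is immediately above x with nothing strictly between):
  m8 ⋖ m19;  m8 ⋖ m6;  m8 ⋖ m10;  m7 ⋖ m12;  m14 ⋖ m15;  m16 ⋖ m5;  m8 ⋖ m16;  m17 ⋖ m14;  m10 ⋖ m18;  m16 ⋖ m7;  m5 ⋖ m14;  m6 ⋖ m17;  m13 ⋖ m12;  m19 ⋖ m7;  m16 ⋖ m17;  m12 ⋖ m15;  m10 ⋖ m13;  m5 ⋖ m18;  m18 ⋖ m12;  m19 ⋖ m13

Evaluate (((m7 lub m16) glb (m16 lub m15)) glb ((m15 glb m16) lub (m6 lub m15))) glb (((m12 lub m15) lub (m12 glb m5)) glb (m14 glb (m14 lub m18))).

m7 ∨ m16 = m7
m16 ∨ m15 = m15
m7 ∧ m15 = m7
m15 ∧ m16 = m16
m6 ∨ m15 = m15
m16 ∨ m15 = m15
m7 ∧ m15 = m7
m12 ∨ m15 = m15
m12 ∧ m5 = m5
m15 ∨ m5 = m15
m14 ∨ m18 = m15
m14 ∧ m15 = m14
m15 ∧ m14 = m14
m7 ∧ m14 = m16

m16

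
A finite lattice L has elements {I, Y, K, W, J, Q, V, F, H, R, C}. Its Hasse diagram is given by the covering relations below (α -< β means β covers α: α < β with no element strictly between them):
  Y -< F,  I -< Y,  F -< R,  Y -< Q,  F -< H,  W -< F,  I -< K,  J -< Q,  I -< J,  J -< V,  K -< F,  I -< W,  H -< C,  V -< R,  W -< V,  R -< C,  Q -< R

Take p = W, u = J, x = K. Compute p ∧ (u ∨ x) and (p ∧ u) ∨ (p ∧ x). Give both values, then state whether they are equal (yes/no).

u ∨ x = R, so p ∧ (u ∨ x) = W ∧ R = W.
p ∧ u = I and p ∧ x = I, so (p ∧ u) ∨ (p ∧ x) = I ∨ I = I.
Equal: no.

W; I; no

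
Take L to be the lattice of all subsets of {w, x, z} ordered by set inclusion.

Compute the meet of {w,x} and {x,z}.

{x}

Common lower bounds of {{w,x}, {x,z}}: {x}, {}.
The greatest among these is {x}.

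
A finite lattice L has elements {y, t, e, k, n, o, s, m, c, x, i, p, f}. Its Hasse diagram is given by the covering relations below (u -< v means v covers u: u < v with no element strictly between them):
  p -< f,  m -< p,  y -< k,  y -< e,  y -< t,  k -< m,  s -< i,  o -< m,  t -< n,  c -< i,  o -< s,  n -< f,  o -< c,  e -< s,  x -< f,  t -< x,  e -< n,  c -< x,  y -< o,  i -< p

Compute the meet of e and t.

Common lower bounds of {e, t}: y.
The greatest among these is y.

y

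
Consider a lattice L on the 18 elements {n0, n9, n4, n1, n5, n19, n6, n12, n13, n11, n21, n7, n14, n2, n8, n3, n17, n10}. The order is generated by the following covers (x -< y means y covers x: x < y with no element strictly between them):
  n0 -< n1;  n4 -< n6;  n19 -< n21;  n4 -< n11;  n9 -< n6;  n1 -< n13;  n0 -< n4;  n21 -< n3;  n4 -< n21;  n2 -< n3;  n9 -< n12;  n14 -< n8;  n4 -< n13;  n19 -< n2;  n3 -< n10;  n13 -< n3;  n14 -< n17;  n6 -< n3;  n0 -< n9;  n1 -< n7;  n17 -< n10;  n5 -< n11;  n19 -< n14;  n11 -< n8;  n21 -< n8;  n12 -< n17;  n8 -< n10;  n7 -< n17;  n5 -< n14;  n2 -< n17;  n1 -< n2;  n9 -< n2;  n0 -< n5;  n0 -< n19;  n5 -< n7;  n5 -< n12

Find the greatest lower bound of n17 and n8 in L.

n14

Common lower bounds of {n17, n8}: n0, n14, n19, n5.
The greatest among these is n14.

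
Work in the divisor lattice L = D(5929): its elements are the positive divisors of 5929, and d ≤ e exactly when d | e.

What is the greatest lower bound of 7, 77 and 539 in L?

In the divisibility order, the meet is the greatest common divisor: gcd(7, 77, 539) = 7.

7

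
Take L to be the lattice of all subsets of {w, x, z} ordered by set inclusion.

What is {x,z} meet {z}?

Under ⊆, meet is intersection: {x,z} ∩ {z} = {z}.

{z}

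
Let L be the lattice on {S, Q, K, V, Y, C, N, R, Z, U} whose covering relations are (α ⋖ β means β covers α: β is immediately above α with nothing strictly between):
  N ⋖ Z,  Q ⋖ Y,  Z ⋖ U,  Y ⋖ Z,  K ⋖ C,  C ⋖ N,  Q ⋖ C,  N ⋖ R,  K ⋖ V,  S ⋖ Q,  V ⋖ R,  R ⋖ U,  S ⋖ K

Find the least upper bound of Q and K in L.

Common upper bounds of {Q, K}: C, N, R, U, Z.
The least among these is C.

C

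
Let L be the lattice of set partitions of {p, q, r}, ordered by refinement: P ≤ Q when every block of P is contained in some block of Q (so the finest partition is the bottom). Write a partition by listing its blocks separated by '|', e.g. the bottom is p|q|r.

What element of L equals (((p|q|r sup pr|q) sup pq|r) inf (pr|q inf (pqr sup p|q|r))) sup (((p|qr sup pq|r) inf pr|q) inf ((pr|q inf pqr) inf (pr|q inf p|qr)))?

pr|q

p|q|r ∨ pr|q = pr|q
pr|q ∨ pq|r = pqr
pqr ∨ p|q|r = pqr
pr|q ∧ pqr = pr|q
pqr ∧ pr|q = pr|q
p|qr ∨ pq|r = pqr
pqr ∧ pr|q = pr|q
pr|q ∧ pqr = pr|q
pr|q ∧ p|qr = p|q|r
pr|q ∧ p|q|r = p|q|r
pr|q ∧ p|q|r = p|q|r
pr|q ∨ p|q|r = pr|q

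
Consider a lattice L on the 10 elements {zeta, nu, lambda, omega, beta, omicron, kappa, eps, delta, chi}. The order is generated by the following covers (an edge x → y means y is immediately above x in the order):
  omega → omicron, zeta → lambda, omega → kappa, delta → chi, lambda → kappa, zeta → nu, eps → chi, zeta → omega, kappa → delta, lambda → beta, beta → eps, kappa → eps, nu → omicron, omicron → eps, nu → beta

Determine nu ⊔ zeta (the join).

Common upper bounds of {nu, zeta}: beta, chi, eps, nu, omicron.
The least among these is nu.

nu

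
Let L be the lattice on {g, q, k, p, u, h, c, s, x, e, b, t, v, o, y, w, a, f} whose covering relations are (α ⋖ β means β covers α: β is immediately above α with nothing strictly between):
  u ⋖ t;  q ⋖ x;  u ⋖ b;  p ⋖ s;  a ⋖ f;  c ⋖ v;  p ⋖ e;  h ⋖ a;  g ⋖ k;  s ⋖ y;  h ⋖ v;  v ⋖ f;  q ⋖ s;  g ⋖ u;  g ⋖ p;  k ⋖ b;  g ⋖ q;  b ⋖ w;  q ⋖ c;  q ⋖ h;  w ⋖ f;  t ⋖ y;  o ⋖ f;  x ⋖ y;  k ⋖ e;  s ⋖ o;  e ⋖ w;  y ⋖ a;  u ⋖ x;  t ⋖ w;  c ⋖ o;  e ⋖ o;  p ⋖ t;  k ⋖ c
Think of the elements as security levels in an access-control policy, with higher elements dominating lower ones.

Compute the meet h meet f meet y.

Common lower bounds of {h, f, y}: g, q.
The greatest among these is q.

q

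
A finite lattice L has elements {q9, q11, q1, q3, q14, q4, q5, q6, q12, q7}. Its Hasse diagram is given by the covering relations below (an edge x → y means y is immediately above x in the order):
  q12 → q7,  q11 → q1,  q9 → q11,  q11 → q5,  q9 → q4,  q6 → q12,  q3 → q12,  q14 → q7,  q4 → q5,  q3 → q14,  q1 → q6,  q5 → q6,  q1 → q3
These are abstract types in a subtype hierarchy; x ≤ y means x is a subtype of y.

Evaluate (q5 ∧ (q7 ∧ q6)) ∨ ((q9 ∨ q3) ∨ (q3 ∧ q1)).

q7 ∧ q6 = q6
q5 ∧ q6 = q5
q9 ∨ q3 = q3
q3 ∧ q1 = q1
q3 ∨ q1 = q3
q5 ∨ q3 = q12

q12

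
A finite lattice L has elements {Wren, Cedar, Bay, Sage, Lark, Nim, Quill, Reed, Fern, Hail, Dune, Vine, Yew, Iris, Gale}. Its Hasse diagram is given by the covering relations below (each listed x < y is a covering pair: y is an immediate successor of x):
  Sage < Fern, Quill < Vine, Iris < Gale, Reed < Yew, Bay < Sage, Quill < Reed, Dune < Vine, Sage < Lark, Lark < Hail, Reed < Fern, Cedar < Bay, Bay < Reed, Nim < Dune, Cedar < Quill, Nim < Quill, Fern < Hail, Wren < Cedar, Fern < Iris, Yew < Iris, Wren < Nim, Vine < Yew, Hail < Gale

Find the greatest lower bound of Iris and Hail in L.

Fern

Common lower bounds of {Iris, Hail}: Bay, Cedar, Fern, Nim, Quill, Reed, Sage, Wren.
The greatest among these is Fern.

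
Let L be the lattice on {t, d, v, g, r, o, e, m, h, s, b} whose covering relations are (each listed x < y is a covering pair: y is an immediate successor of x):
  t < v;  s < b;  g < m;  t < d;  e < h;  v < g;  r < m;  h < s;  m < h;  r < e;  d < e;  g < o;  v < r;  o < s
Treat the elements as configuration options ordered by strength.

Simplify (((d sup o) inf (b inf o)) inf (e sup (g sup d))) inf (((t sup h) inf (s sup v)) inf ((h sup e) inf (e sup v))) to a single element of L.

d ∨ o = s
b ∧ o = o
s ∧ o = o
g ∨ d = h
e ∨ h = h
o ∧ h = g
t ∨ h = h
s ∨ v = s
h ∧ s = h
h ∨ e = h
e ∨ v = e
h ∧ e = e
h ∧ e = e
g ∧ e = v

v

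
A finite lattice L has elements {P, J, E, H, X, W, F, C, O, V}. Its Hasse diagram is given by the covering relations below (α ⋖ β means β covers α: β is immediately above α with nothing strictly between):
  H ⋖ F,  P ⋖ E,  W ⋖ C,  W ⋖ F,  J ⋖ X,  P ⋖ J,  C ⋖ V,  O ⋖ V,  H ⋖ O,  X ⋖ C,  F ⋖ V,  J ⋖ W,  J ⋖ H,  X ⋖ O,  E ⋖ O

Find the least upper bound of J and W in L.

Common upper bounds of {J, W}: C, F, V, W.
The least among these is W.

W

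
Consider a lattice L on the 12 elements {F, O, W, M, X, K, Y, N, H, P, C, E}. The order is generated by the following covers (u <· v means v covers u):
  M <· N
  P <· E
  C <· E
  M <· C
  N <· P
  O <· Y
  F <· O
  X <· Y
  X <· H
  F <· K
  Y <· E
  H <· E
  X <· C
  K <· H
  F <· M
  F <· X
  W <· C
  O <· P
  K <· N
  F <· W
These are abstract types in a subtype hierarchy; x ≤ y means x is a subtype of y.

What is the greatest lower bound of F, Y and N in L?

Common lower bounds of {F, Y, N}: F.
The greatest among these is F.

F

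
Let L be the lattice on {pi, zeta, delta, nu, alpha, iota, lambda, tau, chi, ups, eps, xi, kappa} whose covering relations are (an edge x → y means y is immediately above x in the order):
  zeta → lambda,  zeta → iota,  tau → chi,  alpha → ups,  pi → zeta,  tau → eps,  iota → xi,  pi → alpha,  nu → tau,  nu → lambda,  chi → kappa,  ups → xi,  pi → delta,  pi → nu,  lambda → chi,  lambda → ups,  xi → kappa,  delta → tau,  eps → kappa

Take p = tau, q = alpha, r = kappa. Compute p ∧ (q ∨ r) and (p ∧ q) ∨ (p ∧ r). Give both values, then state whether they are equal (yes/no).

tau; tau; yes

q ∨ r = kappa, so p ∧ (q ∨ r) = tau ∧ kappa = tau.
p ∧ q = pi and p ∧ r = tau, so (p ∧ q) ∨ (p ∧ r) = pi ∨ tau = tau.
Equal: yes.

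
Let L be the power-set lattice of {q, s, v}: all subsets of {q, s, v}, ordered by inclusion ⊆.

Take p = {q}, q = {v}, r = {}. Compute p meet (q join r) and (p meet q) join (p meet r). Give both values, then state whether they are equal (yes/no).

q join r = {v}, so p meet (q join r) = {q} meet {v} = {}.
p meet q = {} and p meet r = {}, so (p meet q) join (p meet r) = {} join {} = {}.
Equal: yes.

{}; {}; yes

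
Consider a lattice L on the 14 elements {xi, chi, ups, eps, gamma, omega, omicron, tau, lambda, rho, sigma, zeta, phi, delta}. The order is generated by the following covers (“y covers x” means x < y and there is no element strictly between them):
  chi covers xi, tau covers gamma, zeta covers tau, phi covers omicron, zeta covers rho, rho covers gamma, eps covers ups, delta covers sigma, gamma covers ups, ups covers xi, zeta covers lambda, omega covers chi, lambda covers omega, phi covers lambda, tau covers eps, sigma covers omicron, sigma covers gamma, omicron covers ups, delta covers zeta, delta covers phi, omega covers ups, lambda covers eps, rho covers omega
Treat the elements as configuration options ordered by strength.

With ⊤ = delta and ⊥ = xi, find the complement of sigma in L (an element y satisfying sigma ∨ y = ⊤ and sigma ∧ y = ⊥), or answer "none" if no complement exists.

chi

Need y with sigma ∨ y = delta and sigma ∧ y = xi.
Checking each element gives: chi.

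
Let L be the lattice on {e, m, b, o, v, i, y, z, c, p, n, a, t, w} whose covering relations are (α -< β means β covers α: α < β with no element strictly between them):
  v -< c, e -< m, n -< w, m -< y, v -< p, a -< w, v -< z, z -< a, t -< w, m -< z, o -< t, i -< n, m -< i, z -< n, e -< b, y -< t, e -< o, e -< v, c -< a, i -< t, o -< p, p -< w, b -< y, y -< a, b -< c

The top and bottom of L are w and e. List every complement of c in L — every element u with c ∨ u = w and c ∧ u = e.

i, o

Need u with c ∨ u = w and c ∧ u = e.
Checking each element gives: i, o.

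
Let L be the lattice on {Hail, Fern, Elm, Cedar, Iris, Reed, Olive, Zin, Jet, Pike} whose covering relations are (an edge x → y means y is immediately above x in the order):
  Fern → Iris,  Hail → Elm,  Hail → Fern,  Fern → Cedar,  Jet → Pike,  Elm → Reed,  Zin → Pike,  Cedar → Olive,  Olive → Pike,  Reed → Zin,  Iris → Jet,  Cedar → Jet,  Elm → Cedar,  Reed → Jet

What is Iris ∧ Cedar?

Fern

Common lower bounds of {Iris, Cedar}: Fern, Hail.
The greatest among these is Fern.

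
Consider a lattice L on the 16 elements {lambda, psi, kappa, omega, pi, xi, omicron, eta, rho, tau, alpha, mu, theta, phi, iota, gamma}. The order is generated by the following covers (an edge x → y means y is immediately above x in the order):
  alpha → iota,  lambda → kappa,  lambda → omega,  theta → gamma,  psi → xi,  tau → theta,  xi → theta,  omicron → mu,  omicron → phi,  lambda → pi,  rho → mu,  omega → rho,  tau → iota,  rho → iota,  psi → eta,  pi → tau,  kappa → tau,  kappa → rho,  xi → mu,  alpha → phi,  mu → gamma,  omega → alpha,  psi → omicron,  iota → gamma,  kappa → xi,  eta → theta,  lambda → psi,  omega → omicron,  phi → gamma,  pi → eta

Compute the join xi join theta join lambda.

Common upper bounds of {xi, theta, lambda}: gamma, theta.
The least among these is theta.

theta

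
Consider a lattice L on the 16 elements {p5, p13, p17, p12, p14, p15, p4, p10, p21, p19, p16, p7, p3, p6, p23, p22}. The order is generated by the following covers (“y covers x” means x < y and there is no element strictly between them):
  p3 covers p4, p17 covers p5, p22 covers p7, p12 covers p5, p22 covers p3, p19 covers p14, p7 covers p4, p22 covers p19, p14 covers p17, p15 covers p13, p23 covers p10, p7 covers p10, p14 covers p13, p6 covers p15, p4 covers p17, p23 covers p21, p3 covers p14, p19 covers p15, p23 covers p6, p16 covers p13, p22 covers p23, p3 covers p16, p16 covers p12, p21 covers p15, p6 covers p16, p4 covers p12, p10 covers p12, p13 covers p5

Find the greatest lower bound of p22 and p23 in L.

p23

Common lower bounds of {p22, p23}: p10, p12, p13, p15, p16, p21, p23, p5, p6.
The greatest among these is p23.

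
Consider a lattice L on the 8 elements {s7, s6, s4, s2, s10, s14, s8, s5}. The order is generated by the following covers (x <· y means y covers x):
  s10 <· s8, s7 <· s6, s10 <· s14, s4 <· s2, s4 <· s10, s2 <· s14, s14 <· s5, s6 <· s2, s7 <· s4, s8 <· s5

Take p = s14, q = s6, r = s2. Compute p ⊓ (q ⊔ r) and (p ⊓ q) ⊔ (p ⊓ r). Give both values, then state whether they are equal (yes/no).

s2; s2; yes

q ⊔ r = s2, so p ⊓ (q ⊔ r) = s14 ⊓ s2 = s2.
p ⊓ q = s6 and p ⊓ r = s2, so (p ⊓ q) ⊔ (p ⊓ r) = s6 ⊔ s2 = s2.
Equal: yes.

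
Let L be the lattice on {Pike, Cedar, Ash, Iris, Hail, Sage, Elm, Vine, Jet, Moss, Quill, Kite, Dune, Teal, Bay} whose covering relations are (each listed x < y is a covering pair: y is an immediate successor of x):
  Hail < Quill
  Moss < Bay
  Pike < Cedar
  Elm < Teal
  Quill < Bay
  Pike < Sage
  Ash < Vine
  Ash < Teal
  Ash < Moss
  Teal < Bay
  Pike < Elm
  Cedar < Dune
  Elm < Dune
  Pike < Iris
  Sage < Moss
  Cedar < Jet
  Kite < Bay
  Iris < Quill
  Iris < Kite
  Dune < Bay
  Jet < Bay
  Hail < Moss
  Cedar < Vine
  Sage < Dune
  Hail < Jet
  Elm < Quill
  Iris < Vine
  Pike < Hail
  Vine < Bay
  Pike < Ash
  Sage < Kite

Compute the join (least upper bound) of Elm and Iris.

Common upper bounds of {Elm, Iris}: Bay, Quill.
The least among these is Quill.

Quill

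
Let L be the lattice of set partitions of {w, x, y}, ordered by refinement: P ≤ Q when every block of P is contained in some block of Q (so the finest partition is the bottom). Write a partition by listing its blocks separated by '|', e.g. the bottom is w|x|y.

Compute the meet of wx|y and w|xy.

Common lower bounds of {wx|y, w|xy}: w|x|y.
The greatest among these is w|x|y.

w|x|y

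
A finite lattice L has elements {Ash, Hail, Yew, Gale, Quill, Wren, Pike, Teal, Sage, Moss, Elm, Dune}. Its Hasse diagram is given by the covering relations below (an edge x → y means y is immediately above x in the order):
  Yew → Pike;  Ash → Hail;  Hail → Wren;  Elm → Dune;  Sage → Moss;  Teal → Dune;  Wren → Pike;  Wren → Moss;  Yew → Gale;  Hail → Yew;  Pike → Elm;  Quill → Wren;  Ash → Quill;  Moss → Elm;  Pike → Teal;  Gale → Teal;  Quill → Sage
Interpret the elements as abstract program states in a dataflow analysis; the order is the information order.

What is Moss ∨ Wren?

Moss

Common upper bounds of {Moss, Wren}: Dune, Elm, Moss.
The least among these is Moss.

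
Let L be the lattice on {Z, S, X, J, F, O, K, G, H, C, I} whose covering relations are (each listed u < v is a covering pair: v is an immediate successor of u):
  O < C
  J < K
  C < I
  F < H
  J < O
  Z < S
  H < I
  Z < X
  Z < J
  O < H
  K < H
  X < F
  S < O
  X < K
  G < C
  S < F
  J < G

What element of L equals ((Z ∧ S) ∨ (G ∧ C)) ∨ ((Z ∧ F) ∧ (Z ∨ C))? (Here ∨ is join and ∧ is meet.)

Z ∧ S = Z
G ∧ C = G
Z ∨ G = G
Z ∧ F = Z
Z ∨ C = C
Z ∧ C = Z
G ∨ Z = G

G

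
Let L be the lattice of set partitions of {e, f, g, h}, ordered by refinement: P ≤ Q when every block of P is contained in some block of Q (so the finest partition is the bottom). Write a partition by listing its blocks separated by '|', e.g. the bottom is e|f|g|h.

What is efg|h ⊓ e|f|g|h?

e|f|g|h

The meet (common refinement) of efg|h and e|f|g|h intersects blocks pairwise, giving e|f|g|h.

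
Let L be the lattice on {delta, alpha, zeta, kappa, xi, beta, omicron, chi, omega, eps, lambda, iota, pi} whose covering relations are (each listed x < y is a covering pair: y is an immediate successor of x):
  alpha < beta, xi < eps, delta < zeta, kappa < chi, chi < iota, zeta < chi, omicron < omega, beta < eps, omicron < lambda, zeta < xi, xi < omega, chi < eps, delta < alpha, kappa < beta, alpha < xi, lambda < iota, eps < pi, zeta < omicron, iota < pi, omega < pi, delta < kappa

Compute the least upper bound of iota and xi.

Common upper bounds of {iota, xi}: pi.
The least among these is pi.

pi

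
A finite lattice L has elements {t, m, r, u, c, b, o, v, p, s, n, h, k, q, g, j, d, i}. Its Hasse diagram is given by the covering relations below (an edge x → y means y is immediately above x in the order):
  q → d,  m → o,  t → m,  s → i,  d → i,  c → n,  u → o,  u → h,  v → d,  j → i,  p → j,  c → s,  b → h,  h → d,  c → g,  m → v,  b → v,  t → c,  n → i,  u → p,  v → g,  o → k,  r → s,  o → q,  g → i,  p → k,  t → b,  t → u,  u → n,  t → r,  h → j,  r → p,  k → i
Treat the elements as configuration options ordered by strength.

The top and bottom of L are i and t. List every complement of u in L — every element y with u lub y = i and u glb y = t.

g, s

Need y with u ∨ y = i and u ∧ y = t.
Checking each element gives: g, s.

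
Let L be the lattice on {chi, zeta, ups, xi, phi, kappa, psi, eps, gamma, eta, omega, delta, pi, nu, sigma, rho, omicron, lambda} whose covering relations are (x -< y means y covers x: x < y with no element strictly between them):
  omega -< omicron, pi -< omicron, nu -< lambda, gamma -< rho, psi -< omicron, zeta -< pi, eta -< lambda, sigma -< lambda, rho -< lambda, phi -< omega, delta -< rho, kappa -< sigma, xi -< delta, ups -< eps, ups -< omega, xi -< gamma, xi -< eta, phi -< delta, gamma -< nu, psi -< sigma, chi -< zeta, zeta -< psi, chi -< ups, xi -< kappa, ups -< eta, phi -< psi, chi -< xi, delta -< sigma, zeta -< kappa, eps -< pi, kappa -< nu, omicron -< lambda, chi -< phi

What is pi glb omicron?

Common lower bounds of {pi, omicron}: chi, eps, pi, ups, zeta.
The greatest among these is pi.

pi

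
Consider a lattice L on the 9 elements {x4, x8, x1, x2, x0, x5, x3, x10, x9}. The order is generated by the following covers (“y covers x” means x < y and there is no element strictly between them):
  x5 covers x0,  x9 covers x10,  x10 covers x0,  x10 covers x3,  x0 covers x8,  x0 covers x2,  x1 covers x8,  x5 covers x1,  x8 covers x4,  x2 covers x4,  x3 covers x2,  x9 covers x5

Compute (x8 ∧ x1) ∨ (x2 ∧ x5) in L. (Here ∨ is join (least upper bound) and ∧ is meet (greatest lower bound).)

x8 ∧ x1 = x8
x2 ∧ x5 = x2
x8 ∨ x2 = x0

x0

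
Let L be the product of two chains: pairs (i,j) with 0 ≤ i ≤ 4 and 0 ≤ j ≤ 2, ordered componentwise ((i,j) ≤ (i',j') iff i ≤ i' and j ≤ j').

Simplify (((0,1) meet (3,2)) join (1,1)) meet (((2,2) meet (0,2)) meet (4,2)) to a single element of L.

(0,1) ∧ (3,2) = (0,1)
(0,1) ∨ (1,1) = (1,1)
(2,2) ∧ (0,2) = (0,2)
(0,2) ∧ (4,2) = (0,2)
(1,1) ∧ (0,2) = (0,1)

(0,1)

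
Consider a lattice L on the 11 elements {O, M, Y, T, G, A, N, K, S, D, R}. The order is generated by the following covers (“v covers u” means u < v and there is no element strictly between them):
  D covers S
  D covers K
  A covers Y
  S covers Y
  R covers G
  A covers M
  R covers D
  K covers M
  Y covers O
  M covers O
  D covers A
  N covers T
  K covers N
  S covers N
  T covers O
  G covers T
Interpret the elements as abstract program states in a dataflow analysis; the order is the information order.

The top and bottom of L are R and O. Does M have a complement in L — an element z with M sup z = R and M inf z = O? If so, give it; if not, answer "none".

Need z with M ∨ z = R and M ∧ z = O.
Checking each element gives: G.

G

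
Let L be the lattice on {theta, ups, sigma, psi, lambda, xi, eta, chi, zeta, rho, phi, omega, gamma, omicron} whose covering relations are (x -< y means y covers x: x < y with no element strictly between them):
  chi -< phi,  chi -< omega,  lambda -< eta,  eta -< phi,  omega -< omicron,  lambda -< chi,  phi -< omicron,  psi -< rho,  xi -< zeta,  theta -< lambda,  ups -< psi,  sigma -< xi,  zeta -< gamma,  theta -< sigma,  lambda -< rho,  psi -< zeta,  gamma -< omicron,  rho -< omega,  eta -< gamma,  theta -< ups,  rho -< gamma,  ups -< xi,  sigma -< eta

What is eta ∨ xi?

gamma

Common upper bounds of {eta, xi}: gamma, omicron.
The least among these is gamma.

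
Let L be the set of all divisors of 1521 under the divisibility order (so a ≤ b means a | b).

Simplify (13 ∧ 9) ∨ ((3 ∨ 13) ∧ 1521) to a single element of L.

39

13 ∧ 9 = 1
3 ∨ 13 = 39
39 ∧ 1521 = 39
1 ∨ 39 = 39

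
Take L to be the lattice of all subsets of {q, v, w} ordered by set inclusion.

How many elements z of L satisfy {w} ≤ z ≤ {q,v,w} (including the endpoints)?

The interval [{w}, {q,v,w}] = {{q,v,w}, {q,w}, {v,w}, {w}}, which has 4 elements.

4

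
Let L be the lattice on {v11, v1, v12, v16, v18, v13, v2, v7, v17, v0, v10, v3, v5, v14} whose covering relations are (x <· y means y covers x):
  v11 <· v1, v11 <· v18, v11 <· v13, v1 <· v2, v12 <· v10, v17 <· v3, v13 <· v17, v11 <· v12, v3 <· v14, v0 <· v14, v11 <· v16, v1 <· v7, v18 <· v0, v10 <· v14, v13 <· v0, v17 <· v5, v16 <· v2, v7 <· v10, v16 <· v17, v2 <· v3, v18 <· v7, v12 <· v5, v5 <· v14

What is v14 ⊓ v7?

v7

Common lower bounds of {v14, v7}: v1, v11, v18, v7.
The greatest among these is v7.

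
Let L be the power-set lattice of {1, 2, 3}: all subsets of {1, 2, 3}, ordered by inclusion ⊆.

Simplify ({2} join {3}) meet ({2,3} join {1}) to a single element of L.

{2} ∨ {3} = {2,3}
{2,3} ∨ {1} = {1,2,3}
{2,3} ∧ {1,2,3} = {2,3}

{2,3}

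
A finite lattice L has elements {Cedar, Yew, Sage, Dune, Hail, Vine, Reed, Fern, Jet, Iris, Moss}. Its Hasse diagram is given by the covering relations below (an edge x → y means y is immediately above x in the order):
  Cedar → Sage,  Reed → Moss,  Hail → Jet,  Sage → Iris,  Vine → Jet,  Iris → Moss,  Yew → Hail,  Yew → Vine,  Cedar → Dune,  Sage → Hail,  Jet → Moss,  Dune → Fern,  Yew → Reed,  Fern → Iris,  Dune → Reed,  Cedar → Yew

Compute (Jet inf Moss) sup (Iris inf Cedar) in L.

Jet ∧ Moss = Jet
Iris ∧ Cedar = Cedar
Jet ∨ Cedar = Jet

Jet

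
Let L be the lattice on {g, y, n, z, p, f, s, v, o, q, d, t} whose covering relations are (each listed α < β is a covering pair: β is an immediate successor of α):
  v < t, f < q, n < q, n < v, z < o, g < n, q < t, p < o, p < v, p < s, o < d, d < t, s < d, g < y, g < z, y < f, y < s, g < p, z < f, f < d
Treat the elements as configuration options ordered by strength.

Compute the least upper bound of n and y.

q

Common upper bounds of {n, y}: q, t.
The least among these is q.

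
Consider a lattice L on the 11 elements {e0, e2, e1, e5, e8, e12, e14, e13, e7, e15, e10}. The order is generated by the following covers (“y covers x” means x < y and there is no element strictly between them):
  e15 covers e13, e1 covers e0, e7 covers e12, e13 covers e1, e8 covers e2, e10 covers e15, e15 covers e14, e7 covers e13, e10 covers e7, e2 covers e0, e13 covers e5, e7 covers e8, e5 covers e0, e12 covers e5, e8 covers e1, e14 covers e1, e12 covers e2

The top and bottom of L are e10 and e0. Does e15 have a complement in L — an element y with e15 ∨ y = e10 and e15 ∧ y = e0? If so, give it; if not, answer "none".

Need y with e15 ∨ y = e10 and e15 ∧ y = e0.
Checking each element gives: e2.

e2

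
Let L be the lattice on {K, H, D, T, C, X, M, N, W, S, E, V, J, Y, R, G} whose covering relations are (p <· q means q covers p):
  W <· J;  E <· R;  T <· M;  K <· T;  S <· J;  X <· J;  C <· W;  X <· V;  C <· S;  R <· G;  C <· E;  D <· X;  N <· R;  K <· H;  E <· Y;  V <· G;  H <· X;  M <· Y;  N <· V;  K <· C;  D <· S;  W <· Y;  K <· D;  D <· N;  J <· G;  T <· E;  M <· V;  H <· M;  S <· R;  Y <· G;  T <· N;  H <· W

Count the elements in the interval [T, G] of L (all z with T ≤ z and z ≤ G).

The interval [T, G] = {E, G, M, N, R, T, V, Y}, which has 8 elements.

8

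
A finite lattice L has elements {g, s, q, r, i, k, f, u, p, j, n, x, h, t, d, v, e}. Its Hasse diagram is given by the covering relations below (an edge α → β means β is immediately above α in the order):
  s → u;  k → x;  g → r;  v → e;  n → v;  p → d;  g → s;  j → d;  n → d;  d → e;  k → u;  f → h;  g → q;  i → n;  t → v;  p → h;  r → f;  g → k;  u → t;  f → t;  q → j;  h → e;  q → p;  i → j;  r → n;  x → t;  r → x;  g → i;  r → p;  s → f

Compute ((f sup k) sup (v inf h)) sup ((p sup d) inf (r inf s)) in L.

f ∨ k = t
v ∧ h = f
t ∨ f = t
p ∨ d = d
r ∧ s = g
d ∧ g = g
t ∨ g = t

t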